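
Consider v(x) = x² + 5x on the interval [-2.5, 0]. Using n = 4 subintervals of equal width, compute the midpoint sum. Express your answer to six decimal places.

Δx = (0 − (-2.5))/4 = 0.625.
Midpoints: -2.1875, -1.5625, -0.9375, -0.3125.
v(-2.1875) = -6.15234375, v(-1.5625) = -5.37109375, v(-0.9375) = -3.80859375, v(-0.3125) = -1.46484375.
Sum = Δx · [v(-2.1875) + v(-1.5625) + v(-0.9375) + v(-0.3125)].
Sum ≈ -10.498047.

-10.498047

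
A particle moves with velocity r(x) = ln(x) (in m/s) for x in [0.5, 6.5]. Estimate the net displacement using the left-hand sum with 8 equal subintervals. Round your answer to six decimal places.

5.469798

Δx = (6.5 − 0.5)/8 = 0.75.
Left endpoints: 0.5, 1.25, 2, 2.75, 3.5, 4.25, 5, 5.75.
r(0.5) ≈ -0.693147, r(1.25) ≈ 0.223144, r(2) ≈ 0.693147, r(2.75) ≈ 1.011601, r(3.5) ≈ 1.252763, r(4.25) ≈ 1.446919, r(5) ≈ 1.609438, r(5.75) ≈ 1.749200.
Sum = Δx · [r(0.5) + r(1.25) + r(2) + ...].
Sum ≈ 5.469798.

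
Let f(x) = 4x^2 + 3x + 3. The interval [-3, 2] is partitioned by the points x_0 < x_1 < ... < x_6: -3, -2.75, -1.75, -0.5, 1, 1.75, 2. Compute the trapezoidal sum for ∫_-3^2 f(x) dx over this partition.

58.6875

Subinterval widths: 0.25, 1, 1.25, 1.5, 0.75, 0.25.
f(-3) = 30, f(-2.75) = 25, f(-1.75) = 10, f(-0.5) = 2.5, f(1) = 10, f(1.75) = 20.5, f(2) = 25.
On each subinterval the trapezoid contributes (Δx_i/2)·[f(x_{i-1}) + f(x_i)].
Sum = 58.6875.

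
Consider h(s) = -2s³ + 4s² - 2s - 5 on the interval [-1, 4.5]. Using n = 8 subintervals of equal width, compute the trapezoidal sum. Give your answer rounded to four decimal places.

Δs = (4.5 − (-1))/8 = 0.6875.
h(-1) = 3, h(-0.3125) = -8035/2048, h(0.375) = -5.29296875, h(1.0625) = -10257/2048, h(1.75) = -6.96875, h(2.4375) = -30871/2048, h(3.125) = -33.22265625, h(3.8125) = -133765/2048, h(4.5) = -115.25.
T_8 = (Δs/2)·[h(s_0) + 2h(s_1) + ... + 2h(s_{7}) + h(s_8)].
Sum ≈ -131.2642.

-131.2642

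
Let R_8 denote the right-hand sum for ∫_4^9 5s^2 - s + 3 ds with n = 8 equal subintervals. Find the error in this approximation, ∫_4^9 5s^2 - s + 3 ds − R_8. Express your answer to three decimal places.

-101.628

Exact integral: ∫_4^9 f(s) ds ≈ 1090.83333.
R_8 = 1192.4609375.
Error ≈ 1090.83333 − 1192.4609375 ≈ -101.628.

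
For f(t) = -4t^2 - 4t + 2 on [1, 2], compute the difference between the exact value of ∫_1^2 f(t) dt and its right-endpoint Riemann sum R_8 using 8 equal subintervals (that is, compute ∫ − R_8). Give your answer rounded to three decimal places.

Exact integral: ∫_1^2 f(t) dt ≈ -13.33333.
R_8 = -14.34375.
Error ≈ -13.33333 − (-14.34375) ≈ 1.010.

1.010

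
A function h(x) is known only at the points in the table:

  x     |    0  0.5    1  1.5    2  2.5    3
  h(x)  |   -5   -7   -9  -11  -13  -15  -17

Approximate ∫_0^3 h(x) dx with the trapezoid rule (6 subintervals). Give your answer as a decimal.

-33

Δx = 0.5.
T_6 = (0.5/2)·[(-5) + 2·(-7) + 2·(-9) + 2·(-11) + 2·(-13) + 2·(-15) + (-17)] = -33.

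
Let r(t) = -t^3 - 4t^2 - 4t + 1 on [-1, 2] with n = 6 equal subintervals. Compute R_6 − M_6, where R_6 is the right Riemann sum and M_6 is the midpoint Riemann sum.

-9.28125

R_6 = -27.6875.
M_6 = -18.40625.
R_6 − M_6 = -9.28125.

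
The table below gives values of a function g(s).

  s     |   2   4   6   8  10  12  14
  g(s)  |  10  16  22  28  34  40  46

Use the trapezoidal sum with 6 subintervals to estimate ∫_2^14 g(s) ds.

Δs = 2.
T_6 = (2/2)·[10 + 2·16 + 2·22 + 2·28 + 2·34 + 2·40 + 46] = 336.

336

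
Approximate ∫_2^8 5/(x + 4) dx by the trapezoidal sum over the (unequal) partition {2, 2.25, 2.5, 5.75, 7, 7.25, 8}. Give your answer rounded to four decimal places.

3.5235

Subinterval widths: 0.25, 0.25, 3.25, 1.25, 0.25, 0.75.
f(2) = 5/6, f(2.25) = 0.8, f(2.5) = 10/13, f(5.75) = 20/39, f(7) = 5/11, f(7.25) = 4/9, f(8) = 5/12.
On each subinterval the trapezoid contributes (Δx_i/2)·[f(x_{i-1}) + f(x_i)].
Sum ≈ 3.5235.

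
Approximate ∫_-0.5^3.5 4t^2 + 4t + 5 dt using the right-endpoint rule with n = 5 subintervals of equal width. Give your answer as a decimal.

128.64

Δt = (3.5 − (-0.5))/5 = 0.8.
Right endpoints: 0.3, 1.1, 1.9, 2.7, 3.5.
f(0.3) = 6.56, f(1.1) = 14.24, f(1.9) = 27.04, f(2.7) = 44.96, f(3.5) = 68.
Sum = Δt · [f(0.3) + f(1.1) + f(1.9) + f(2.7) + f(3.5)].
Sum = 128.64.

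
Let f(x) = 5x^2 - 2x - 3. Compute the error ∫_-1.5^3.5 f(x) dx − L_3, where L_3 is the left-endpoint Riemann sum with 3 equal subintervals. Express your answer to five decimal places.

Exact integral: ∫_-1.5^3.5 f(x) dx ≈ 52.0833333.
L_3 ≈ 30.3240741.
Error ≈ 52.0833333 − 30.3240741 ≈ 21.75926.

21.75926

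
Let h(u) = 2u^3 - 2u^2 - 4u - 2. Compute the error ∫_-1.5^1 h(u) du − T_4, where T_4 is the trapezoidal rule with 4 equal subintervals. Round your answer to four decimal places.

Exact integral: ∫_-1.5^1 h(u) du ≈ -7.447917.
T_4 ≈ -8.017578.
Error ≈ -7.447917 − (-8.017578) ≈ 0.5697.

0.5697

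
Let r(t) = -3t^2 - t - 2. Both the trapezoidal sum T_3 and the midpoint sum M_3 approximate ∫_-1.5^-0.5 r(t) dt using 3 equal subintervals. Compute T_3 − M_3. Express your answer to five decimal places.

-0.08333

T_3 ≈ -4.3055556.
M_3 ≈ -4.2222222.
T_3 − M_3 ≈ -0.08333.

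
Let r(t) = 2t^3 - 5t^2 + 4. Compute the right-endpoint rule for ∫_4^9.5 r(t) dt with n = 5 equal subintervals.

Δt = (9.5 − 4)/5 = 1.1.
Right endpoints: 5.1, 6.2, 7.3, 8.4, 9.5.
r(5.1) = 139.252, r(6.2) = 288.456, r(7.3) = 515.584, r(8.4) = 836.608, r(9.5) = 1267.5.
Sum = Δt · [r(5.1) + r(6.2) + r(7.3) + r(8.4) + r(9.5)].
Sum = 3352.14.

3352.14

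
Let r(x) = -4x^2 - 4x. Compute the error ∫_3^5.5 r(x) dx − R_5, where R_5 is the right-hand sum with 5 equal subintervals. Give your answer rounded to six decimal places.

24.166667

Exact integral: ∫_3^5.5 r(x) dx ≈ -228.33333333.
R_5 = -252.5.
Error ≈ -228.33333333 − (-252.5) ≈ 24.166667.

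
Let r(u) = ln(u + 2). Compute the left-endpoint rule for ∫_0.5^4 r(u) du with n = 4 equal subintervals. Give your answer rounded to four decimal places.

4.5620

Δu = (4 − 0.5)/4 = 0.875.
Left endpoints: 0.5, 1.375, 2.25, 3.125.
r(0.5) ≈ 0.9163, r(1.375) ≈ 1.2164, r(2.25) ≈ 1.4469, r(3.125) ≈ 1.6341.
Sum = Δu · [r(0.5) + r(1.375) + r(2.25) + r(3.125)].
Sum ≈ 4.5620.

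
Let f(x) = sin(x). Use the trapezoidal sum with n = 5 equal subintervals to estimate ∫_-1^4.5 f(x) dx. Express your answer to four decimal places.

Δx = (4.5 − (-1))/5 = 1.1.
f(-1) ≈ -0.8415, f(0.1) ≈ 0.0998, f(1.2) ≈ 0.9320, f(2.3) ≈ 0.7457, f(3.4) ≈ -0.2555, f(4.5) ≈ -0.9775.
T_5 = (Δx/2)·[f(x_0) + 2f(x_1) + ... + 2f(x_{4}) + f(x_5)].
Sum ≈ 0.6738.

0.6738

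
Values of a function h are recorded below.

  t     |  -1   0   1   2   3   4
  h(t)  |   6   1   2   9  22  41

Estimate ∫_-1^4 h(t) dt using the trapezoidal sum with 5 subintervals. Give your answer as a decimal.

Δt = 1.
T_5 = (1/2)·[6 + 2·1 + 2·2 + 2·9 + 2·22 + 41] = 57.5.

57.5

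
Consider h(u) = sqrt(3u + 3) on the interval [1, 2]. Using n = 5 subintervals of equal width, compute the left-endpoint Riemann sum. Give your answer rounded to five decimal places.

2.67859

Δu = (2 − 1)/5 = 0.2.
Left endpoints: 1, 1.2, 1.4, 1.6, 1.8.
h(1) ≈ 2.44949, h(1.2) ≈ 2.56905, h(1.4) ≈ 2.68328, h(1.6) ≈ 2.79285, h(1.8) ≈ 2.89828.
Sum = Δu · [h(1) + h(1.2) + h(1.4) + h(1.6) + h(1.8)].
Sum ≈ 2.67859.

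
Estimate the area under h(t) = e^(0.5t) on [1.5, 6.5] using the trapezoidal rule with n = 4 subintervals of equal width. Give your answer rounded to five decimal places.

Δt = (6.5 − 1.5)/4 = 1.25.
h(1.5) ≈ 2.11700, h(2.75) ≈ 3.95508, h(4) ≈ 7.38906, h(5.25) ≈ 13.80457, h(6.5) ≈ 25.79034.
T_4 = (Δt/2)·[h(t_0) + 2h(t_1) + 2h(t_2) + 2h(t_3) + h(t_4)].
Sum ≈ 48.87797.

48.87797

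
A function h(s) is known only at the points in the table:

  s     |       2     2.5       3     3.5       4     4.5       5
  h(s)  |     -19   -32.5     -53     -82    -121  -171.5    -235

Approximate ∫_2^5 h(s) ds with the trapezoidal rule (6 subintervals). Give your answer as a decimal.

-293.5

Δs = 0.5.
T_6 = (0.5/2)·[(-19) + 2·(-32.5) + 2·(-53) + 2·(-82) + 2·(-121) + 2·(-171.5) + (-235)] = -293.5.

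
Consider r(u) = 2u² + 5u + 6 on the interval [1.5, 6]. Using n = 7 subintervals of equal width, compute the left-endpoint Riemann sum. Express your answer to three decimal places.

Δu = (6 − 1.5)/7 = 9/14.
Left endpoints: 1.5, 15/7, 39/14, 24/7, 57/14, 33/7, 75/14.
r(1.5) = 18, r(15/7) = 1269/49, r(39/14) = 1737/49, r(24/7) = 2286/49, r(57/14) = 2916/49, r(33/7) = 3627/49, r(75/14) = 4419/49.
Sum = Δu · [r(1.5) + r(15/7) + r(39/14) + ...].
Sum ≈ 224.816.

224.816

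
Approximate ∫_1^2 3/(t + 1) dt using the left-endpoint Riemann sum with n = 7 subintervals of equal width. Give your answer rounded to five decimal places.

1.25282

Δt = (2 − 1)/7 = 1/7.
Left endpoints: 1, 8/7, 9/7, 10/7, 11/7, 12/7, 13/7.
f(1) = 1.5, f(8/7) = 1.4, f(9/7) = 1.3125, f(10/7) = 21/17, f(11/7) = 7/6, f(12/7) = 21/19, f(13/7) = 1.05.
Sum = Δt · [f(1) + f(8/7) + f(9/7) + ...].
Sum ≈ 1.25282.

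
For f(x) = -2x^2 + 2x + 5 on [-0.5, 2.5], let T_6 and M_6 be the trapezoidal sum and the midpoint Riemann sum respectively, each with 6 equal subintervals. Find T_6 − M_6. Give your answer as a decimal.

T_6 = 10.25.
M_6 = 10.625.
T_6 − M_6 = -0.375.

-0.375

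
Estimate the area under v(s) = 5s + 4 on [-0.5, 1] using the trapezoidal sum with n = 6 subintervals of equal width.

Δs = (1 − (-0.5))/6 = 0.25.
v(-0.5) = 1.5, v(-0.25) = 2.75, v(0) = 4, v(0.25) = 5.25, v(0.5) = 6.5, v(0.75) = 7.75, v(1) = 9.
T_6 = (Δs/2)·[v(s_0) + 2v(s_1) + ... + 2v(s_{5}) + v(s_6)].
Sum = 7.875.

7.875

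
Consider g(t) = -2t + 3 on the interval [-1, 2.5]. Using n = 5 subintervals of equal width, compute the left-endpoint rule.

Δt = (2.5 − (-1))/5 = 0.7.
Left endpoints: -1, -0.3, 0.4, 1.1, 1.8.
g(-1) = 5, g(-0.3) = 3.6, g(0.4) = 2.2, g(1.1) = 0.8, g(1.8) = -0.6.
Sum = Δt · [g(-1) + g(-0.3) + g(0.4) + g(1.1) + g(1.8)].
Sum = 7.7.

7.7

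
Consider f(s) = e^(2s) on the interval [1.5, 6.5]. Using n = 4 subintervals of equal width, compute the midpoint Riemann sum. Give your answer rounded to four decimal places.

172602.8611

Δs = (6.5 − 1.5)/4 = 1.25.
Midpoints: 2.125, 3.375, 4.625, 5.875.
f(2.125) ≈ 70.1054, f(3.375) ≈ 854.0588, f(4.625) ≈ 10404.5657, f(5.875) ≈ 126753.5590.
Sum = Δs · [f(2.125) + f(3.375) + f(4.625) + f(5.875)].
Sum ≈ 172602.8611.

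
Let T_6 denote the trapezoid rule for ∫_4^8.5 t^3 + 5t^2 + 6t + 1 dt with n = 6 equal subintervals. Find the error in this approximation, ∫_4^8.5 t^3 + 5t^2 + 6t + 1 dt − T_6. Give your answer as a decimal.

Exact integral: ∫_4^8.5 f(t) dt = 2331.140625.
T_6 = 2341.16015625.
Error = 2331.140625 − 2341.16015625 = -10.01953125.

-10.01953125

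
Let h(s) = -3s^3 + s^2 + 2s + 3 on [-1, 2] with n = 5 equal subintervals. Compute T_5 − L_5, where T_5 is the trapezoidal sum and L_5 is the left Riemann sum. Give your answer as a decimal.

-5.4

T_5 = 3.12.
L_5 = 8.52.
T_5 − L_5 = -5.4.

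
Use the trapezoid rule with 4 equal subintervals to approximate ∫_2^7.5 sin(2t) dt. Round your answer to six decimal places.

0.014460

Δt = (7.5 − 2)/4 = 1.375.
f(2) ≈ -0.756802, f(3.375) ≈ 0.450044, f(4.75) ≈ -0.075151, f(6.125) ≈ -0.311119, f(7.5) ≈ 0.650288.
T_4 = (Δt/2)·[f(t_0) + 2f(t_1) + 2f(t_2) + 2f(t_3) + f(t_4)].
Sum ≈ 0.014460.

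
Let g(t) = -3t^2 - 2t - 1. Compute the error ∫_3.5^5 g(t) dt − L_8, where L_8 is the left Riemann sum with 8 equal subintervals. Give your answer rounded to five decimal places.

Exact integral: ∫_3.5^5 g(t) dt = -96.375.
L_8 ≈ -92.5341797.
Error ≈ -96.375 − (-92.5341797) ≈ -3.84082.

-3.84082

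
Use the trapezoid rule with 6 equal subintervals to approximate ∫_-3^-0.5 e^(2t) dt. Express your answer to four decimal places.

0.1932

Δt = (-0.5 − (-3))/6 = 5/12.
f(-3) ≈ 0.0025, f(-31/12) ≈ 0.0057, f(-13/6) ≈ 0.0131, f(-1.75) ≈ 0.0302, f(-4/3) ≈ 0.0695, f(-11/12) ≈ 0.1599, f(-0.5) ≈ 0.3679.
T_6 = (Δt/2)·[f(t_0) + 2f(t_1) + ... + 2f(t_{5}) + f(t_6)].
Sum ≈ 0.1932.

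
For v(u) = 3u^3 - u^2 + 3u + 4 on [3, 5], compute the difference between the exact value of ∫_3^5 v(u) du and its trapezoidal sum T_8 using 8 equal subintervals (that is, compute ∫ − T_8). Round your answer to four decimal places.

-0.7292

Exact integral: ∫_3^5 v(u) du ≈ 407.333333.
T_8 = 408.0625.
Error ≈ 407.333333 − 408.0625 ≈ -0.7292.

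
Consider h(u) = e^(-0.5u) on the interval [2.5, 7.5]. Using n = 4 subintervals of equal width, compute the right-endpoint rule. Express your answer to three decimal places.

Δu = (7.5 − 2.5)/4 = 1.25.
Right endpoints: 3.75, 5, 6.25, 7.5.
h(3.75) ≈ 0.153, h(5) ≈ 0.082, h(6.25) ≈ 0.044, h(7.5) ≈ 0.024.
Sum = Δu · [h(3.75) + h(5) + h(6.25) + h(7.5)].
Sum ≈ 0.379.

0.379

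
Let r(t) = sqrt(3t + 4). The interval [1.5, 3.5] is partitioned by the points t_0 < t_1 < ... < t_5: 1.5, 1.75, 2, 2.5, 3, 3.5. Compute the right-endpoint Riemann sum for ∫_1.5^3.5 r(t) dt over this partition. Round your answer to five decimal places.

Subinterval widths: 0.25, 0.25, 0.5, 0.5, 0.5.
Right endpoints: 1.75, 2, 2.5, 3, 3.5.
r(1.75) ≈ 3.04138, r(2) ≈ 3.16228, r(2.5) ≈ 3.39116, r(3) ≈ 3.60555, r(3.5) ≈ 3.80789.
Sum = Σ Δt_i · r(t_i).
Sum ≈ 6.95322.

6.95322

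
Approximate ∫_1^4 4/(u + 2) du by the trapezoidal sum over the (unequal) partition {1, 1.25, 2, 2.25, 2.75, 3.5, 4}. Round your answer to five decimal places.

2.78252

Subinterval widths: 0.25, 0.75, 0.25, 0.5, 0.75, 0.5.
f(1) = 4/3, f(1.25) = 16/13, f(2) = 1, f(2.25) = 16/17, f(2.75) = 16/19, f(3.5) = 8/11, f(4) = 2/3.
On each subinterval the trapezoid contributes (Δu_i/2)·[f(u_{i-1}) + f(u_i)].
Sum ≈ 2.78252.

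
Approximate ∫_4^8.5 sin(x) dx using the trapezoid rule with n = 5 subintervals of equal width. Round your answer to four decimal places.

-0.0481

Δx = (8.5 − 4)/5 = 0.9.
f(4) ≈ -0.7568, f(4.9) ≈ -0.9825, f(5.8) ≈ -0.4646, f(6.7) ≈ 0.4048, f(7.6) ≈ 0.9679, f(8.5) ≈ 0.7985.
T_5 = (Δx/2)·[f(x_0) + 2f(x_1) + ... + 2f(x_{4}) + f(x_5)].
Sum ≈ -0.0481.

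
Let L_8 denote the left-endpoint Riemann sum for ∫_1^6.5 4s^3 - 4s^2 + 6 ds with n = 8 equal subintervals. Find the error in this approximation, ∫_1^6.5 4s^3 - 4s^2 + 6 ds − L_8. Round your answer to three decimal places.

301.752

Exact integral: ∫_1^6.5 f(s) ds ≈ 1452.22917.
L_8 ≈ 1150.47754.
Error ≈ 1452.22917 − 1150.47754 ≈ 301.752.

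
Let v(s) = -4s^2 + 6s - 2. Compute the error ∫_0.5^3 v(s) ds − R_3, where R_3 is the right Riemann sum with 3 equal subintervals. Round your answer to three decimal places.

Exact integral: ∫_0.5^3 v(s) ds ≈ -14.58333.
R_3 ≈ -24.07407.
Error ≈ -14.58333 − (-24.07407) ≈ 9.491.

9.491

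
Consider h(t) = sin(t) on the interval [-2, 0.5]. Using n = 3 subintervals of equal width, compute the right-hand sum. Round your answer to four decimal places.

Δt = (0.5 − (-2))/3 = 5/6.
Right endpoints: -7/6, -1/3, 0.5.
h(-7/6) ≈ -0.9194, h(-1/3) ≈ -0.3272, h(0.5) ≈ 0.4794.
Sum = Δt · [h(-7/6) + h(-1/3) + h(0.5)].
Sum ≈ -0.6393.

-0.6393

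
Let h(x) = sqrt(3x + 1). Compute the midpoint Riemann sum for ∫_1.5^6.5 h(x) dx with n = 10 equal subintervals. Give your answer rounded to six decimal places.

17.762991

Δx = (6.5 − 1.5)/10 = 0.5.
Midpoints: 1.75, 2.25, 2.75, 3.25, 3.75, 4.25, 4.75, 5.25, 5.75, 6.25.
h(1.75) ≈ 2.500000, h(2.25) ≈ 2.783882, h(2.75) ≈ 3.041381, h(3.25) ≈ 3.278719, h(3.75) ≈ 3.500000, h(4.25) ≈ 3.708099, h(4.75) ≈ 3.905125, h(5.25) ≈ 4.092676, h(5.75) ≈ 4.272002, h(6.25) ≈ 4.444097.
Sum = Δx · [h(1.75) + h(2.25) + h(2.75) + ...].
Sum ≈ 17.762991.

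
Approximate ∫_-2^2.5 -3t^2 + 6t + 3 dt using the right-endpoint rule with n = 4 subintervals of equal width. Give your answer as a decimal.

5.16796875

Δt = (2.5 − (-2))/4 = 1.125.
Right endpoints: -0.875, 0.25, 1.375, 2.5.
f(-0.875) = -4.546875, f(0.25) = 4.3125, f(1.375) = 5.578125, f(2.5) = -0.75.
Sum = Δt · [f(-0.875) + f(0.25) + f(1.375) + f(2.5)].
Sum = 5.16796875.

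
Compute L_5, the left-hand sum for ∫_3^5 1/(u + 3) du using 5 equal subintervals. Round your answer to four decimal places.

Δu = (5 − 3)/5 = 0.4.
Left endpoints: 3, 3.4, 3.8, 4.2, 4.6.
f(3) = 1/6, f(3.4) = 0.15625, f(3.8) = 5/34, f(4.2) = 5/36, f(4.6) = 5/38.
Sum = Δu · [f(3) + f(3.4) + f(3.8) + f(4.2) + f(4.6)].
Sum ≈ 0.2962.

0.2962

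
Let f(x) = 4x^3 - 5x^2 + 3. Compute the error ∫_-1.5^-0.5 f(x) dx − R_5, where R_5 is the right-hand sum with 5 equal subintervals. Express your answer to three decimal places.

Exact integral: ∫_-1.5^-0.5 f(x) dx ≈ -7.41667.
R_5 = -5.23.
Error ≈ -7.41667 − (-5.23) ≈ -2.187.

-2.187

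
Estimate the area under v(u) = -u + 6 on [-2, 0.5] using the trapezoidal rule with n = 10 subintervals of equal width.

16.875

Δu = (0.5 − (-2))/10 = 0.25.
v(-2) = 8, v(-1.75) = 7.75, v(-1.5) = 7.5, v(-1.25) = 7.25, v(-1) = 7, v(-0.75) = 6.75, v(-0.5) = 6.5, v(-0.25) = 6.25, v(0) = 6, v(0.25) = 5.75, v(0.5) = 5.5.
T_10 = (Δu/2)·[v(u_0) + 2v(u_1) + ... + 2v(u_{9}) + v(u_10)].
Sum = 16.875.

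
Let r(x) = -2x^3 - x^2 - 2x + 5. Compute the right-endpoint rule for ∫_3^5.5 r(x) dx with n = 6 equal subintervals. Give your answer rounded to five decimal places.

Δx = (5.5 − 3)/6 = 5/12.
Right endpoints: 41/12, 23/6, 4.25, 14/3, 61/12, 5.5.
r(41/12) = -80591/864, r(23/6) = -7021/54, r(4.25) = -175.09375, r(14/3) = -6193/27, r(61/12) = -253771/864, r(5.5) = -369.
Sum = Δx · [r(41/12) + r(23/6) + r(4.25) + ...].
Sum ≈ -537.69821.

-537.69821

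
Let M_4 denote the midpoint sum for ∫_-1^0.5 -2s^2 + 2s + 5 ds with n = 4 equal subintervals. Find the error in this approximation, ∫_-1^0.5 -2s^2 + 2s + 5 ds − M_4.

Exact integral: ∫_-1^0.5 f(s) ds = 6.
M_4 = 6.03515625.
Error = 6 − 6.03515625 = -0.03515625.

-0.03515625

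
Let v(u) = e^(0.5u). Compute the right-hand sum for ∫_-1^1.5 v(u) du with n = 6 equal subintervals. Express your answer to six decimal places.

Δu = (1.5 − (-1))/6 = 5/12.
Right endpoints: -7/12, -1/6, 0.25, 2/3, 13/12, 1.5.
v(-7/12) ≈ 0.747018, v(-1/6) ≈ 0.920044, v(0.25) ≈ 1.133148, v(2/3) ≈ 1.395612, v(13/12) ≈ 1.718869, v(1.5) ≈ 2.117000.
Sum = Δu · [v(-7/12) + v(-1/6) + v(0.25) + ...].
Sum ≈ 3.346538.

3.346538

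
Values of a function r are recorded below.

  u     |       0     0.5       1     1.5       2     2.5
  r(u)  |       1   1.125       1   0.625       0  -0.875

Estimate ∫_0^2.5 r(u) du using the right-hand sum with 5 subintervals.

Δu = 0.5.
Sum = 0.5·[1.125 + 1 + 0.625 + 0 + (-0.875)] = 0.9375.

0.9375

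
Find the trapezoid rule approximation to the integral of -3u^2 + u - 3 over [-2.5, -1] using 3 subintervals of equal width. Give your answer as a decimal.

Δu = (-1 − (-2.5))/3 = 0.5.
f(-2.5) = -24.25, f(-2) = -17, f(-1.5) = -11.25, f(-1) = -7.
T_3 = (Δu/2)·[f(u_0) + 2f(u_1) + 2f(u_2) + f(u_3)].
Sum = -21.9375.

-21.9375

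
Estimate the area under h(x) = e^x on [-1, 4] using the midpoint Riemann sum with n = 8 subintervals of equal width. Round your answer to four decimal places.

Δx = (4 − (-1))/8 = 0.625.
Midpoints: -0.6875, -0.0625, 0.5625, 1.1875, 1.8125, 2.4375, 3.0625, 3.6875.
h(-0.6875) ≈ 0.5028, h(-0.0625) ≈ 0.9394, h(0.5625) ≈ 1.7551, h(1.1875) ≈ 3.2789, h(1.8125) ≈ 6.1257, h(2.4375) ≈ 11.4444, h(3.0625) ≈ 21.3809, h(3.6875) ≈ 39.9449.
Sum = Δx · [h(-0.6875) + h(-0.0625) + h(0.5625) + ...].
Sum ≈ 53.3576.

53.3576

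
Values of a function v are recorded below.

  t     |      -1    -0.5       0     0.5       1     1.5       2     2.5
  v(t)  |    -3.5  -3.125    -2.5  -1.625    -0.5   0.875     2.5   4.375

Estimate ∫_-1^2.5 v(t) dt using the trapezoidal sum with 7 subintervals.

-1.96875

Δt = 0.5.
T_7 = (0.5/2)·[(-3.5) + 2·(-3.125) + 2·(-2.5) + 2·(-1.625) + 2·(-0.5) + 2·0.875 + 2·2.5 + 4.375] = -1.96875.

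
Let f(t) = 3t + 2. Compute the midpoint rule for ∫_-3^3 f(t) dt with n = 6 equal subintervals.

12

Δt = (3 − (-3))/6 = 1.
Midpoints: -2.5, -1.5, -0.5, 0.5, 1.5, 2.5.
f(-2.5) = -5.5, f(-1.5) = -2.5, f(-0.5) = 0.5, f(0.5) = 3.5, f(1.5) = 6.5, f(2.5) = 9.5.
Sum = Δt · [f(-2.5) + f(-1.5) + f(-0.5) + ...].
Sum = 12.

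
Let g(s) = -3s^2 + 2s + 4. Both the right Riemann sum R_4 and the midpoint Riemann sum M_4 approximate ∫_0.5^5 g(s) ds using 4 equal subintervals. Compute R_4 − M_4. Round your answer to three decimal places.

-40.975

R_4 = -121.67578125.
M_4 ≈ -80.70117.
R_4 − M_4 ≈ -40.975.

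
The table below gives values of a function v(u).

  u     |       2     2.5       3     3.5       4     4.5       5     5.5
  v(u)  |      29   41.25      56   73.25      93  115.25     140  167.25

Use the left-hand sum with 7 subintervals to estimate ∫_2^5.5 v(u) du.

Δu = 0.5.
Sum = 0.5·[29 + 41.25 + 56 + 73.25 + 93 + 115.25 + 140] = 273.875.

273.875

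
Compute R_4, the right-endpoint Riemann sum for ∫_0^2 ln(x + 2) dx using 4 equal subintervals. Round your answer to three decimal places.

Δx = (2 − 0)/4 = 0.5.
Right endpoints: 0.5, 1, 1.5, 2.
f(0.5) ≈ 0.916, f(1) ≈ 1.099, f(1.5) ≈ 1.253, f(2) ≈ 1.386.
Sum = Δx · [f(0.5) + f(1) + f(1.5) + f(2)].
Sum ≈ 2.327.

2.327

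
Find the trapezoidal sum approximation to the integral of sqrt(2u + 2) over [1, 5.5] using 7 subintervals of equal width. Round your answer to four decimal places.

Δu = (5.5 − 1)/7 = 9/14.
f(1) ≈ 2.0000, f(23/14) ≈ 2.2991, f(16/7) ≈ 2.5635, f(41/14) ≈ 2.8031, f(25/7) ≈ 3.0237, f(59/14) ≈ 3.2293, f(34/7) ≈ 3.4226, f(5.5) ≈ 3.6056.
T_7 = (Δu/2)·[f(u_0) + 2f(u_1) + ... + 2f(u_{6}) + f(u_7)].
Sum ≈ 12.9497.

12.9497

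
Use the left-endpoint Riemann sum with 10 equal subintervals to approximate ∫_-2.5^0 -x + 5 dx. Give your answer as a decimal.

15.9375

Δx = (0 − (-2.5))/10 = 0.25.
Left endpoints: -2.5, -2.25, -2, -1.75, -1.5, -1.25, -1, -0.75, -0.5, -0.25.
f(-2.5) = 7.5, f(-2.25) = 7.25, f(-2) = 7, f(-1.75) = 6.75, f(-1.5) = 6.5, f(-1.25) = 6.25, f(-1) = 6, f(-0.75) = 5.75, f(-0.5) = 5.5, f(-0.25) = 5.25.
Sum = Δx · [f(-2.5) + f(-2.25) + f(-2) + ...].
Sum = 15.9375.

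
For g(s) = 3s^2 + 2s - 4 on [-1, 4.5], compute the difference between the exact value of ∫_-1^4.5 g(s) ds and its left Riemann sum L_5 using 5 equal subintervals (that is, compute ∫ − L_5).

34.485

Exact integral: ∫_-1^4.5 g(s) ds = 89.375.
L_5 = 54.89.
Error = 89.375 − 54.89 = 34.485.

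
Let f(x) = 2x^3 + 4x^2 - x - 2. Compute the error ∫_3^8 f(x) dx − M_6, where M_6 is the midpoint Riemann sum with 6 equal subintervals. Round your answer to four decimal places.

Exact integral: ∫_3^8 f(x) dx ≈ 2616.666667.
M_6 ≈ 2605.960648.
Error ≈ 2616.666667 − 2605.960648 ≈ 10.7060.

10.7060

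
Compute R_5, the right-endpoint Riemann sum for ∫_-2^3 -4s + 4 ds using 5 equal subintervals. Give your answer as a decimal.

Δs = (3 − (-2))/5 = 1.
Right endpoints: -1, 0, 1, 2, 3.
f(-1) = 8, f(0) = 4, f(1) = 0, f(2) = -4, f(3) = -8.
Sum = Δs · [f(-1) + f(0) + f(1) + f(2) + f(3)].
Sum = 0.

0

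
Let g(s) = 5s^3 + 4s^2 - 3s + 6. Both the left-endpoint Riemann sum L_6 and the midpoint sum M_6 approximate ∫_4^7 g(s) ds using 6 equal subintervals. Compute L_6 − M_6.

L_6 = 2653.0625.
M_6 = 3016.34375.
L_6 − M_6 = -363.28125.

-363.28125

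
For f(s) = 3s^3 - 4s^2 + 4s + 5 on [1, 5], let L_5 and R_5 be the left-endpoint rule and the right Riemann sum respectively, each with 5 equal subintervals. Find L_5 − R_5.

-233.6

L_5 = 263.68.
R_5 = 497.28.
L_5 − R_5 = -233.6.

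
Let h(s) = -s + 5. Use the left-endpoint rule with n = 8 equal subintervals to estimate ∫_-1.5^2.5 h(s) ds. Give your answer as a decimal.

Δs = (2.5 − (-1.5))/8 = 0.5.
Left endpoints: -1.5, -1, -0.5, 0, 0.5, 1, 1.5, 2.
h(-1.5) = 6.5, h(-1) = 6, h(-0.5) = 5.5, h(0) = 5, h(0.5) = 4.5, h(1) = 4, h(1.5) = 3.5, h(2) = 3.
Sum = Δs · [h(-1.5) + h(-1) + h(-0.5) + ...].
Sum = 19.

19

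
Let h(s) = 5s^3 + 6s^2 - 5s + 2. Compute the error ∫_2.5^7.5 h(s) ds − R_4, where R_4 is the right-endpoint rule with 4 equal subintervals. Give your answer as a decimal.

Exact integral: ∫_2.5^7.5 h(s) ds = 4603.75.
R_4 = 6150.625.
Error = 4603.75 − 6150.625 = -1546.875.

-1546.875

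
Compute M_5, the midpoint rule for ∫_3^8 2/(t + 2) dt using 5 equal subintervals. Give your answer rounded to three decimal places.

Δt = (8 − 3)/5 = 1.
Midpoints: 3.5, 4.5, 5.5, 6.5, 7.5.
f(3.5) = 4/11, f(4.5) = 4/13, f(5.5) = 4/15, f(6.5) = 4/17, f(7.5) = 4/19.
Sum = Δt · [f(3.5) + f(4.5) + f(5.5) + f(6.5) + f(7.5)].
Sum ≈ 1.384.

1.384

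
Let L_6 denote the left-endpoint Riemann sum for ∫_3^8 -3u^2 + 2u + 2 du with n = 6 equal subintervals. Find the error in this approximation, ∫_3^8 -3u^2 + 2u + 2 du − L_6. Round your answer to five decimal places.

-62.84722

Exact integral: ∫_3^8 f(u) du = -420.
L_6 ≈ -357.1527778.
Error ≈ -420 − (-357.1527778) ≈ -62.84722.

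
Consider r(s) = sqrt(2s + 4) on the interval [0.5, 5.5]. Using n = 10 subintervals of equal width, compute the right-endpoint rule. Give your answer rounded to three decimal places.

16.043

Δs = (5.5 − 0.5)/10 = 0.5.
Right endpoints: 1, 1.5, 2, 2.5, 3, 3.5, 4, 4.5, 5, 5.5.
r(1) ≈ 2.449, r(1.5) ≈ 2.646, r(2) ≈ 2.828, r(2.5) ≈ 3.000, r(3) ≈ 3.162, r(3.5) ≈ 3.317, r(4) ≈ 3.464, r(4.5) ≈ 3.606, r(5) ≈ 3.742, r(5.5) ≈ 3.873.
Sum = Δs · [r(1) + r(1.5) + r(2) + ...].
Sum ≈ 16.043.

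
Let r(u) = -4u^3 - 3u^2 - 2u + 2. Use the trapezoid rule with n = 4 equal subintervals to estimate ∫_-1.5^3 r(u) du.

Δu = (3 − (-1.5))/4 = 1.125.
r(-1.5) = 11.75, r(-0.375) = 2.5390625, r(0.75) = -2.875, r(1.875) = -38.6640625, r(3) = -139.
T_4 = (Δu/2)·[r(u_0) + 2r(u_1) + 2r(u_2) + 2r(u_3) + r(u_4)].
Sum = -115.453125.

-115.453125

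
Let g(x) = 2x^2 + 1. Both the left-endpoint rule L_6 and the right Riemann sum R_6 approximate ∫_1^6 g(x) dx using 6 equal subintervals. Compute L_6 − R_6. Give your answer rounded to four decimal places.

-58.3333

L_6 ≈ 120.324074.
R_6 ≈ 178.657407.
L_6 − R_6 ≈ -58.3333.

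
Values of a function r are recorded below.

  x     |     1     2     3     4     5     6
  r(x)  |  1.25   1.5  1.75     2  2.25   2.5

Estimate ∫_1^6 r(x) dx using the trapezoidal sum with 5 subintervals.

9.375

Δx = 1.
T_5 = (1/2)·[1.25 + 2·1.5 + 2·1.75 + 2·2 + 2·2.25 + 2.5] = 9.375.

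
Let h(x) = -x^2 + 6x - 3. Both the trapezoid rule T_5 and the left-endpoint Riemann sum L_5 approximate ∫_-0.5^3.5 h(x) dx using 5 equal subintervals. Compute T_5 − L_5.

T_5 = 9.24.
L_5 = 4.44.
T_5 − L_5 = 4.8.

4.8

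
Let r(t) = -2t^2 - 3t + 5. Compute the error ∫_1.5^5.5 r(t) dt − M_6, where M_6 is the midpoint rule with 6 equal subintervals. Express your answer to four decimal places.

Exact integral: ∫_1.5^5.5 r(t) dt ≈ -130.666667.
M_6 ≈ -130.370370.
Error ≈ -130.666667 − (-130.370370) ≈ -0.2963.

-0.2963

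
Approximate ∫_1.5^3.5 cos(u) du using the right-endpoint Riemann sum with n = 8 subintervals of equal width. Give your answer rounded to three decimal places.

-1.467

Δu = (3.5 − 1.5)/8 = 0.25.
Right endpoints: 1.75, 2, 2.25, 2.5, 2.75, 3, 3.25, 3.5.
f(1.75) ≈ -0.178, f(2) ≈ -0.416, f(2.25) ≈ -0.628, f(2.5) ≈ -0.801, f(2.75) ≈ -0.924, f(3) ≈ -0.990, f(3.25) ≈ -0.994, f(3.5) ≈ -0.936.
Sum = Δu · [f(1.75) + f(2) + f(2.25) + ...].
Sum ≈ -1.467.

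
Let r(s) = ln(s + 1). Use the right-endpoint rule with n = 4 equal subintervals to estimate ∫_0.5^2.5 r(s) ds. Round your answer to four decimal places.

Δs = (2.5 − 0.5)/4 = 0.5.
Right endpoints: 1, 1.5, 2, 2.5.
r(1) ≈ 0.6931, r(1.5) ≈ 0.9163, r(2) ≈ 1.0986, r(2.5) ≈ 1.2528.
Sum = Δs · [r(1) + r(1.5) + r(2) + r(2.5)].
Sum ≈ 1.9804.

1.9804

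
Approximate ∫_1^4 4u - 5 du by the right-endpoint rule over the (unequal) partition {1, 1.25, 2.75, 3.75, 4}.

21.75

Subinterval widths: 0.25, 1.5, 1, 0.25.
Right endpoints: 1.25, 2.75, 3.75, 4.
f(1.25) = 0, f(2.75) = 6, f(3.75) = 10, f(4) = 11.
Sum = Σ Δu_i · f(u_i).
Sum = 21.75.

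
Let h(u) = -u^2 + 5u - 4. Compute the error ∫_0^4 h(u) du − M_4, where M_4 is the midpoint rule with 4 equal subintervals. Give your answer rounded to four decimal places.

Exact integral: ∫_0^4 h(u) du ≈ 2.666667.
M_4 = 3.
Error ≈ 2.666667 − 3 ≈ -0.3333.

-0.3333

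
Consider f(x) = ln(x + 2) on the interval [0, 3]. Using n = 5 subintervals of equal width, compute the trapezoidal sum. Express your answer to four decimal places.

3.6519

Δx = (3 − 0)/5 = 0.6.
f(0) ≈ 0.6931, f(0.6) ≈ 0.9555, f(1.2) ≈ 1.1632, f(1.8) ≈ 1.3350, f(2.4) ≈ 1.4816, f(3) ≈ 1.6094.
T_5 = (Δx/2)·[f(x_0) + 2f(x_1) + ... + 2f(x_{4}) + f(x_5)].
Sum ≈ 3.6519.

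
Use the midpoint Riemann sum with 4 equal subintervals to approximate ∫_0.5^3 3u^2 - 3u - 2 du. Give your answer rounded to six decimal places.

8.505859

Δu = (3 − 0.5)/4 = 0.625.
Midpoints: 0.8125, 1.4375, 2.0625, 2.6875.
f(0.8125) = -2.45703125, f(1.4375) = -0.11328125, f(2.0625) = 4.57421875, f(2.6875) = 11.60546875.
Sum = Δu · [f(0.8125) + f(1.4375) + f(2.0625) + f(2.6875)].
Sum ≈ 8.505859.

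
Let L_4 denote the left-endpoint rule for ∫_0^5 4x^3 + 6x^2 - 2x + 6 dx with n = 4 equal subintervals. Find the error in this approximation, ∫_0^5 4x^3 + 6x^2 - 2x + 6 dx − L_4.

353.125

Exact integral: ∫_0^5 f(x) dx = 880.
L_4 = 526.875.
Error = 880 − 526.875 = 353.125.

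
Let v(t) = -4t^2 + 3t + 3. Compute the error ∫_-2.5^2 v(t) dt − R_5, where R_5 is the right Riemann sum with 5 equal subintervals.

Exact integral: ∫_-2.5^2 v(t) dt = -21.375.
R_5 = -13.68.
Error = -21.375 − (-13.68) = -7.695.

-7.695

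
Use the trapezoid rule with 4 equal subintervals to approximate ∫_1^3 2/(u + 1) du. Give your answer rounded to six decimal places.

1.394048

Δu = (3 − 1)/4 = 0.5.
f(1) = 1, f(1.5) = 0.8, f(2) = 2/3, f(2.5) = 4/7, f(3) = 0.5.
T_4 = (Δu/2)·[f(u_0) + 2f(u_1) + 2f(u_2) + 2f(u_3) + f(u_4)].
Sum ≈ 1.394048.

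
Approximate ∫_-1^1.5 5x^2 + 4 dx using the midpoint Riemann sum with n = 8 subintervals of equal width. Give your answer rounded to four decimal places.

17.1899

Δx = (1.5 − (-1))/8 = 0.3125.
Midpoints: -0.84375, -0.53125, -0.21875, 0.09375, 0.40625, 0.71875, 1.03125, 1.34375.
f(-0.84375) = 7741/1024, f(-0.53125) = 5541/1024, f(-0.21875) = 4341/1024, f(0.09375) = 4141/1024, f(0.40625) = 4941/1024, f(0.71875) = 6741/1024, f(1.03125) = 9541/1024, f(1.34375) = 13341/1024.
Sum = Δx · [f(-0.84375) + f(-0.53125) + f(-0.21875) + ...].
Sum ≈ 17.1899.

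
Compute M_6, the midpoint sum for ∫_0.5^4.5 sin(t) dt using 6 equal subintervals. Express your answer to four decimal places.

Δt = (4.5 − 0.5)/6 = 2/3.
Midpoints: 5/6, 1.5, 13/6, 17/6, 3.5, 25/6.
f(5/6) ≈ 0.7402, f(1.5) ≈ 0.9975, f(13/6) ≈ 0.8277, f(17/6) ≈ 0.3034, f(3.5) ≈ -0.3508, f(25/6) ≈ -0.8548.
Sum = Δt · [f(5/6) + f(1.5) + f(13/6) + ...].
Sum ≈ 1.1088.

1.1088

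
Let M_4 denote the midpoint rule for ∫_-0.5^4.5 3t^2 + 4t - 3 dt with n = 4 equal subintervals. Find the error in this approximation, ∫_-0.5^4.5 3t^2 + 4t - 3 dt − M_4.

Exact integral: ∫_-0.5^4.5 f(t) dt = 116.25.
M_4 = 114.296875.
Error = 116.25 − 114.296875 = 1.953125.

1.953125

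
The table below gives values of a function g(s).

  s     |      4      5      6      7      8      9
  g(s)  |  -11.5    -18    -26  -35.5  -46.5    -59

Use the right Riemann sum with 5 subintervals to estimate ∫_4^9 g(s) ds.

Δs = 1.
Sum = 1·[(-18) + (-26) + (-35.5) + (-46.5) + (-59)] = -185.

-185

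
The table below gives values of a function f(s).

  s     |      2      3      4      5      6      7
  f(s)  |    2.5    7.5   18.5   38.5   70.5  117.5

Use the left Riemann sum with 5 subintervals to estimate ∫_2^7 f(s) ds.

137.5

Δs = 1.
Sum = 1·[2.5 + 7.5 + 18.5 + 38.5 + 70.5] = 137.5.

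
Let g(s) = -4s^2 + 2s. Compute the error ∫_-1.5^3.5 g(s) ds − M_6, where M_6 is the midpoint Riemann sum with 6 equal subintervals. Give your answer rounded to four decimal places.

-1.1574

Exact integral: ∫_-1.5^3.5 g(s) ds ≈ -51.666667.
M_6 ≈ -50.509259.
Error ≈ -51.666667 − (-50.509259) ≈ -1.1574.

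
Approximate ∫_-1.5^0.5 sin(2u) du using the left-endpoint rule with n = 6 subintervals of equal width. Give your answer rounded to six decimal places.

-0.900362

Δu = (0.5 − (-1.5))/6 = 1/3.
Left endpoints: -1.5, -7/6, -5/6, -0.5, -1/6, 1/6.
f(-1.5) ≈ -0.141120, f(-7/6) ≈ -0.723086, f(-5/6) ≈ -0.995408, f(-0.5) ≈ -0.841471, f(-1/6) ≈ -0.327195, f(1/6) ≈ 0.327195.
Sum = Δu · [f(-1.5) + f(-7/6) + f(-5/6) + ...].
Sum ≈ -0.900362.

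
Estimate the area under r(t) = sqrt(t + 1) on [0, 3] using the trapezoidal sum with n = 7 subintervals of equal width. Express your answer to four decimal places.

4.6629

Δt = (3 − 0)/7 = 3/7.
r(0) ≈ 1.0000, r(3/7) ≈ 1.1952, r(6/7) ≈ 1.3628, r(9/7) ≈ 1.5119, r(12/7) ≈ 1.6475, r(15/7) ≈ 1.7728, r(18/7) ≈ 1.8898, r(3) ≈ 2.0000.
T_7 = (Δt/2)·[r(t_0) + 2r(t_1) + ... + 2r(t_{6}) + r(t_7)].
Sum ≈ 4.6629.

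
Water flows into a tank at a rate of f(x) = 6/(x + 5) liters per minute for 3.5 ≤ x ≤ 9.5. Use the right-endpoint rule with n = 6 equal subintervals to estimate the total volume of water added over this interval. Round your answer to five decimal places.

Δx = (9.5 − 3.5)/6 = 1.
Right endpoints: 4.5, 5.5, 6.5, 7.5, 8.5, 9.5.
f(4.5) = 12/19, f(5.5) = 4/7, f(6.5) = 12/23, f(7.5) = 0.48, f(8.5) = 4/9, f(9.5) = 12/29.
Sum = Δx · [f(4.5) + f(5.5) + f(6.5) + ...].
Sum ≈ 3.06298.

3.06298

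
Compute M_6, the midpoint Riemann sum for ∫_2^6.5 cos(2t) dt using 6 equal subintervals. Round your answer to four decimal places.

Δt = (6.5 − 2)/6 = 0.75.
Midpoints: 2.375, 3.125, 3.875, 4.625, 5.375, 6.125.
f(2.375) ≈ 0.0376, f(3.125) ≈ 0.9994, f(3.875) ≈ 0.1038, f(4.625) ≈ -0.9848, f(5.375) ≈ -0.2431, f(6.125) ≈ 0.9504.
Sum = Δt · [f(2.375) + f(3.125) + f(3.875) + ...].
Sum ≈ 0.6475.

0.6475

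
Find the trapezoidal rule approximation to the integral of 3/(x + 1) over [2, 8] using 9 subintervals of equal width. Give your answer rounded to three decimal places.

Δx = (8 − 2)/9 = 2/3.
f(2) = 1, f(8/3) = 9/11, f(10/3) = 9/13, f(4) = 0.6, f(14/3) = 9/17, f(16/3) = 9/19, f(6) = 3/7, f(20/3) = 9/23, f(22/3) = 0.36, f(8) = 1/3.
T_9 = (Δx/2)·[f(x_0) + 2f(x_1) + ... + 2f(x_{8}) + f(x_9)].
Sum ≈ 3.307.

3.307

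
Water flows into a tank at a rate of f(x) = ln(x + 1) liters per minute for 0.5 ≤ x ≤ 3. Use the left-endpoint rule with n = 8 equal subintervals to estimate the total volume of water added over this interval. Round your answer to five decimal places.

2.28034

Δx = (3 − 0.5)/8 = 0.3125.
Left endpoints: 0.5, 0.8125, 1.125, 1.4375, 1.75, 2.0625, 2.375, 2.6875.
f(0.5) ≈ 0.40547, f(0.8125) ≈ 0.59471, f(1.125) ≈ 0.75377, f(1.4375) ≈ 0.89097, f(1.75) ≈ 1.01160, f(2.0625) ≈ 1.11923, f(2.375) ≈ 1.21640, f(2.6875) ≈ 1.30495.
Sum = Δx · [f(0.5) + f(0.8125) + f(1.125) + ...].
Sum ≈ 2.28034.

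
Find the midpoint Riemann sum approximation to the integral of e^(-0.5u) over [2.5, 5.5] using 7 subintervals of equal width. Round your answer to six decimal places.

Δu = (5.5 − 2.5)/7 = 3/7.
Midpoints: 19/7, 22/7, 25/7, 4, 31/7, 34/7, 37/7.
f(19/7) ≈ 0.257395, f(22/7) ≈ 0.207748, f(25/7) ≈ 0.167677, f(4) ≈ 0.135335, f(31/7) ≈ 0.109232, f(34/7) ≈ 0.088163, f(37/7) ≈ 0.071158.
Sum = Δu · [f(19/7) + f(22/7) + f(25/7) + ...].
Sum ≈ 0.444303.

0.444303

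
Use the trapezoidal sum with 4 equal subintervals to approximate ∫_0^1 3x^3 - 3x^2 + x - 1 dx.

-0.734375

Δx = (1 − 0)/4 = 0.25.
f(0) = -1, f(0.25) = -0.890625, f(0.5) = -0.875, f(0.75) = -0.671875, f(1) = 0.
T_4 = (Δx/2)·[f(x_0) + 2f(x_1) + 2f(x_2) + 2f(x_3) + f(x_4)].
Sum = -0.734375.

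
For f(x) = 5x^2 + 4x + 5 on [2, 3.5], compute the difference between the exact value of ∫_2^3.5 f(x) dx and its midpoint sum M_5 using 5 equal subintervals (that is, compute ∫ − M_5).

Exact integral: ∫_2^3.5 f(x) dx = 82.125.
M_5 = 82.06875.
Error = 82.125 − 82.06875 = 0.05625.

0.05625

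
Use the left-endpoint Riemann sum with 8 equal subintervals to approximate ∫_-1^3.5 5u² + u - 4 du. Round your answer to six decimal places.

Δu = (3.5 − (-1))/8 = 0.5625.
Left endpoints: -1, -0.4375, 0.125, 0.6875, 1.25, 1.8125, 2.375, 2.9375.
f(-1) = 0, f(-0.4375) = -3.48046875, f(0.125) = -3.796875, f(0.6875) = -0.94921875, f(1.25) = 5.0625, f(1.8125) = 14.23828125, f(2.375) = 26.578125, f(2.9375) = 42.08203125.
Sum = Δu · [f(-1) + f(-0.4375) + f(0.125) + ...].
Sum ≈ 44.850586.

44.850586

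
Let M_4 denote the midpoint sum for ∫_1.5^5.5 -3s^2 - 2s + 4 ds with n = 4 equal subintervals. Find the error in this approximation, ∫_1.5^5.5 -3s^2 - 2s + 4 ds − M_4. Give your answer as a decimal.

Exact integral: ∫_1.5^5.5 f(s) ds = -175.
M_4 = -174.
Error = -175 − (-174) = -1.

-1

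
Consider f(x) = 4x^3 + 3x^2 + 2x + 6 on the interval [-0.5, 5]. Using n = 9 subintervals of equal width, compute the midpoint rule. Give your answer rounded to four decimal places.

Δx = (5 − (-0.5))/9 = 11/18.
Midpoints: -7/36, 5/12, 37/36, 59/36, 2.25, 103/36, 125/36, 49/12, 169/36.
f(-7/36) = 16607/2916, f(5/12) = 1651/216, f(37/36) = 22697/1458, f(59/36) = 203791/5832, f(2.25) = 71.25, f(103/36) = 757949/5832, f(125/36) = 157874/729, f(49/12) = 72689/216, f(169/36) = 1444363/2916.
Sum = Δx · [f(-7/36) + f(5/12) + f(37/36) + ...].
Sum ≈ 802.6775.

802.6775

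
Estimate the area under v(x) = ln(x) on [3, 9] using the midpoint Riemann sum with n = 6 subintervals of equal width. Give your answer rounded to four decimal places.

Δx = (9 − 3)/6 = 1.
Midpoints: 3.5, 4.5, 5.5, 6.5, 7.5, 8.5.
v(3.5) ≈ 1.2528, v(4.5) ≈ 1.5041, v(5.5) ≈ 1.7047, v(6.5) ≈ 1.8718, v(7.5) ≈ 2.0149, v(8.5) ≈ 2.1401.
Sum = Δx · [v(3.5) + v(4.5) + v(5.5) + ...].
Sum ≈ 10.4884.

10.4884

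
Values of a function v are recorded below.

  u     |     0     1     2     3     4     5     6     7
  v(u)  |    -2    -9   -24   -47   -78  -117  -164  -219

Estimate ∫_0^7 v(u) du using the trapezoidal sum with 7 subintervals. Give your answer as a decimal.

-549.5

Δu = 1.
T_7 = (1/2)·[(-2) + 2·(-9) + 2·(-24) + 2·(-47) + 2·(-78) + 2·(-117) + 2·(-164) + (-219)] = -549.5.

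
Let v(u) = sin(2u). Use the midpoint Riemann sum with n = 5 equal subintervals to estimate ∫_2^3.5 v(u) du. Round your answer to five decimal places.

-0.71444

Δu = (3.5 − 2)/5 = 0.3.
Midpoints: 2.15, 2.45, 2.75, 3.05, 3.35.
v(2.15) ≈ -0.91617, v(2.45) ≈ -0.98245, v(2.75) ≈ -0.70554, v(3.05) ≈ -0.18216, v(3.35) ≈ 0.40485.
Sum = Δu · [v(2.15) + v(2.45) + v(2.75) + v(3.05) + v(3.35)].
Sum ≈ -0.71444.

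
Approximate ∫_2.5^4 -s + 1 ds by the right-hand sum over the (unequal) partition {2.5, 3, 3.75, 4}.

-3.8125

Subinterval widths: 0.5, 0.75, 0.25.
Right endpoints: 3, 3.75, 4.
f(3) = -2, f(3.75) = -2.75, f(4) = -3.
Sum = Σ Δs_i · f(s_i).
Sum = -3.8125.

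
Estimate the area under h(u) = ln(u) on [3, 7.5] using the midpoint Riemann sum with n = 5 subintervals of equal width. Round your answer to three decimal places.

Δu = (7.5 − 3)/5 = 0.9.
Midpoints: 3.45, 4.35, 5.25, 6.15, 7.05.
h(3.45) ≈ 1.238, h(4.35) ≈ 1.470, h(5.25) ≈ 1.658, h(6.15) ≈ 1.816, h(7.05) ≈ 1.953.
Sum = Δu · [h(3.45) + h(4.35) + h(5.25) + h(6.15) + h(7.05)].
Sum ≈ 7.323.

7.323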